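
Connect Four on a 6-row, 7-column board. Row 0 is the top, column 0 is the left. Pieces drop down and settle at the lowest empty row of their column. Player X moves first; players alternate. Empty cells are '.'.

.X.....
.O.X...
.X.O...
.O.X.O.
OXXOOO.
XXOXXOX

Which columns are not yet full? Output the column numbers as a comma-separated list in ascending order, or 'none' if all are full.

Answer: 0,2,3,4,5,6

Derivation:
col 0: top cell = '.' → open
col 1: top cell = 'X' → FULL
col 2: top cell = '.' → open
col 3: top cell = '.' → open
col 4: top cell = '.' → open
col 5: top cell = '.' → open
col 6: top cell = '.' → open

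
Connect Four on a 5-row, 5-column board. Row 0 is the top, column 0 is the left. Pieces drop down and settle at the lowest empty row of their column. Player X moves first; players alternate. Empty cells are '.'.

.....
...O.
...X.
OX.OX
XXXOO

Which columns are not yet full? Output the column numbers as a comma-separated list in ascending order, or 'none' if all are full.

col 0: top cell = '.' → open
col 1: top cell = '.' → open
col 2: top cell = '.' → open
col 3: top cell = '.' → open
col 4: top cell = '.' → open

Answer: 0,1,2,3,4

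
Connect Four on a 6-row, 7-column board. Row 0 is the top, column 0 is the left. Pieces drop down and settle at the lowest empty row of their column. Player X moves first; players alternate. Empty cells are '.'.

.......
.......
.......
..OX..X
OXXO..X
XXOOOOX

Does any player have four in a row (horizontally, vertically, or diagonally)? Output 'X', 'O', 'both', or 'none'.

O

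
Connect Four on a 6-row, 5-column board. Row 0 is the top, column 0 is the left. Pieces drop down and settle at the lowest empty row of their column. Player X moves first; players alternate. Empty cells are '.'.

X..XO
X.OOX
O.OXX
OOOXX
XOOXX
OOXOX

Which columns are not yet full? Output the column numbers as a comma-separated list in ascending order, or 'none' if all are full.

col 0: top cell = 'X' → FULL
col 1: top cell = '.' → open
col 2: top cell = '.' → open
col 3: top cell = 'X' → FULL
col 4: top cell = 'O' → FULL

Answer: 1,2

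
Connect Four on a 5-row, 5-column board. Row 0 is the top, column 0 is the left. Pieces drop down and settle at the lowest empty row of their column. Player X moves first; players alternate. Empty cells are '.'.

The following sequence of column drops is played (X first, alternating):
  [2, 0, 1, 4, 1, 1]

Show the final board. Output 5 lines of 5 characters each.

Answer: .....
.....
.O...
.X...
OXX.O

Derivation:
Move 1: X drops in col 2, lands at row 4
Move 2: O drops in col 0, lands at row 4
Move 3: X drops in col 1, lands at row 4
Move 4: O drops in col 4, lands at row 4
Move 5: X drops in col 1, lands at row 3
Move 6: O drops in col 1, lands at row 2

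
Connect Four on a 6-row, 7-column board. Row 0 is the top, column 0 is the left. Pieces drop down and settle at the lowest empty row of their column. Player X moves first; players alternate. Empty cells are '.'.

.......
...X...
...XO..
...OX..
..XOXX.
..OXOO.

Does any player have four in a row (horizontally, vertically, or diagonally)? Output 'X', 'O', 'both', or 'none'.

none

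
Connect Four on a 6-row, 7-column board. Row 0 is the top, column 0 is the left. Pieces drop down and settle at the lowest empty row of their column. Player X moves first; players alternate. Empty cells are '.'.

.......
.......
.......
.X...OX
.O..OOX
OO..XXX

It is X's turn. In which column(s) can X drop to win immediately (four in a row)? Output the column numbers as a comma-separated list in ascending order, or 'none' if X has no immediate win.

col 0: drop X → no win
col 1: drop X → no win
col 2: drop X → no win
col 3: drop X → WIN!
col 4: drop X → no win
col 5: drop X → no win
col 6: drop X → WIN!

Answer: 3,6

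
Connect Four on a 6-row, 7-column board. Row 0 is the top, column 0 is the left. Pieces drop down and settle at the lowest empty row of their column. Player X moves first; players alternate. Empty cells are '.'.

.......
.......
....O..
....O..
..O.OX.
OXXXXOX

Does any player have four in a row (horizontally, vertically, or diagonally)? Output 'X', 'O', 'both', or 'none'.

X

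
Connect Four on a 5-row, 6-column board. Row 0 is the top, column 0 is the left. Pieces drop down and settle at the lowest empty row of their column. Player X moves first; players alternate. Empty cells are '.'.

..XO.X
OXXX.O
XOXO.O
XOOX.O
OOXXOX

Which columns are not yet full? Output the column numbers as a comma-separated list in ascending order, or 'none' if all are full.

Answer: 0,1,4

Derivation:
col 0: top cell = '.' → open
col 1: top cell = '.' → open
col 2: top cell = 'X' → FULL
col 3: top cell = 'O' → FULL
col 4: top cell = '.' → open
col 5: top cell = 'X' → FULL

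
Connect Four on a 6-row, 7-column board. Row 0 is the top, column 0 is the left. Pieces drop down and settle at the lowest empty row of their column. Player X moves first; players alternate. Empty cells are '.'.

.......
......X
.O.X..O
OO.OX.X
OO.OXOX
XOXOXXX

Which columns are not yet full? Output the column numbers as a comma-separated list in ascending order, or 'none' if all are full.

Answer: 0,1,2,3,4,5,6

Derivation:
col 0: top cell = '.' → open
col 1: top cell = '.' → open
col 2: top cell = '.' → open
col 3: top cell = '.' → open
col 4: top cell = '.' → open
col 5: top cell = '.' → open
col 6: top cell = '.' → open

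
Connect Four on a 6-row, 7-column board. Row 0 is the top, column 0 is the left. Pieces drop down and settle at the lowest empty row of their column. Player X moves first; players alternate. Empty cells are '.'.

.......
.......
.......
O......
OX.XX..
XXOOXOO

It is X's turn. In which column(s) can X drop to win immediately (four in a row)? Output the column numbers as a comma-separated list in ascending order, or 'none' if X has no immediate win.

Answer: 2

Derivation:
col 0: drop X → no win
col 1: drop X → no win
col 2: drop X → WIN!
col 3: drop X → no win
col 4: drop X → no win
col 5: drop X → no win
col 6: drop X → no win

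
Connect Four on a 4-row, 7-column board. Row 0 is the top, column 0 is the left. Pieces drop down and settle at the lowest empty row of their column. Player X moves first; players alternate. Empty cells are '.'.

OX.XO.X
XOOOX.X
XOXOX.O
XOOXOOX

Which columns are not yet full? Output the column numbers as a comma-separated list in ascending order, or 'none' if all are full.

Answer: 2,5

Derivation:
col 0: top cell = 'O' → FULL
col 1: top cell = 'X' → FULL
col 2: top cell = '.' → open
col 3: top cell = 'X' → FULL
col 4: top cell = 'O' → FULL
col 5: top cell = '.' → open
col 6: top cell = 'X' → FULL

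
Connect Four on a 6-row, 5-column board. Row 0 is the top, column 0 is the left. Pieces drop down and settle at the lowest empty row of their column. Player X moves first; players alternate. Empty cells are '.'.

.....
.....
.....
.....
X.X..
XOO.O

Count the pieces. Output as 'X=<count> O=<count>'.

X=3 O=3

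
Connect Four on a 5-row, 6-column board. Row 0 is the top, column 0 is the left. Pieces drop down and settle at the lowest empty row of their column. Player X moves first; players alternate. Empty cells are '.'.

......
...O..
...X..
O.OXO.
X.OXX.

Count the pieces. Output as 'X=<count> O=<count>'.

X=5 O=5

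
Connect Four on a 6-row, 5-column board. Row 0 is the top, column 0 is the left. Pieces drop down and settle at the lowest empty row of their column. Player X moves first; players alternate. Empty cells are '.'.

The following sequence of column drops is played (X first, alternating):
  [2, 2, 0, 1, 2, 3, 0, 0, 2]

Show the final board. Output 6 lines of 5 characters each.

Move 1: X drops in col 2, lands at row 5
Move 2: O drops in col 2, lands at row 4
Move 3: X drops in col 0, lands at row 5
Move 4: O drops in col 1, lands at row 5
Move 5: X drops in col 2, lands at row 3
Move 6: O drops in col 3, lands at row 5
Move 7: X drops in col 0, lands at row 4
Move 8: O drops in col 0, lands at row 3
Move 9: X drops in col 2, lands at row 2

Answer: .....
.....
..X..
O.X..
X.O..
XOXO.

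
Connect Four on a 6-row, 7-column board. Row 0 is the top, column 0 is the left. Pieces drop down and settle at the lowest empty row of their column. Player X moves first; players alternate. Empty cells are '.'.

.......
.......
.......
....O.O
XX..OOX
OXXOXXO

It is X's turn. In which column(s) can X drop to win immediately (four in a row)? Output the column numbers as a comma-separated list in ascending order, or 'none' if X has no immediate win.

col 0: drop X → no win
col 1: drop X → no win
col 2: drop X → no win
col 3: drop X → no win
col 4: drop X → no win
col 5: drop X → no win
col 6: drop X → no win

Answer: none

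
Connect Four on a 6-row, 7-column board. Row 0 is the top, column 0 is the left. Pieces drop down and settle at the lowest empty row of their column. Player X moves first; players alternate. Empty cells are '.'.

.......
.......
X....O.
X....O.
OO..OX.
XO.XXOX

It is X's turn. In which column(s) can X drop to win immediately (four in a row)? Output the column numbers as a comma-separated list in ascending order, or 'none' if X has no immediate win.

col 0: drop X → no win
col 1: drop X → no win
col 2: drop X → no win
col 3: drop X → no win
col 4: drop X → no win
col 5: drop X → no win
col 6: drop X → no win

Answer: none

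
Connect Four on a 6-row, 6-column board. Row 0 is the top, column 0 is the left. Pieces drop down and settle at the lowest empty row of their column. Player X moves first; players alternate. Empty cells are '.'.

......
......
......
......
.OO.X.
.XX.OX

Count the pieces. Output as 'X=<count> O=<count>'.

X=4 O=3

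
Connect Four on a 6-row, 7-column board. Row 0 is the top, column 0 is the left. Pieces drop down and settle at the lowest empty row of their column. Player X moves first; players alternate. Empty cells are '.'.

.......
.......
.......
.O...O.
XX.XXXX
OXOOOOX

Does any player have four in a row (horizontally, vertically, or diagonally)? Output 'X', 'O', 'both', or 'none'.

both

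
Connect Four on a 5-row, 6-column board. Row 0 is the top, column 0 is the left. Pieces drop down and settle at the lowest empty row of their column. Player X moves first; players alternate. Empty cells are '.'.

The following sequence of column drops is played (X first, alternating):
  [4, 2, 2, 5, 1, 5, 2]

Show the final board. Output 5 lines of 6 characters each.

Move 1: X drops in col 4, lands at row 4
Move 2: O drops in col 2, lands at row 4
Move 3: X drops in col 2, lands at row 3
Move 4: O drops in col 5, lands at row 4
Move 5: X drops in col 1, lands at row 4
Move 6: O drops in col 5, lands at row 3
Move 7: X drops in col 2, lands at row 2

Answer: ......
......
..X...
..X..O
.XO.XO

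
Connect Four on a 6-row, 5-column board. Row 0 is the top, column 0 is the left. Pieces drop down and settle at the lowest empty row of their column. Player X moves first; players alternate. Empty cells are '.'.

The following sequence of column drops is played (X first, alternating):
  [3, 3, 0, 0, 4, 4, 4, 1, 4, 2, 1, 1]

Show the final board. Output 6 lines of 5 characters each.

Move 1: X drops in col 3, lands at row 5
Move 2: O drops in col 3, lands at row 4
Move 3: X drops in col 0, lands at row 5
Move 4: O drops in col 0, lands at row 4
Move 5: X drops in col 4, lands at row 5
Move 6: O drops in col 4, lands at row 4
Move 7: X drops in col 4, lands at row 3
Move 8: O drops in col 1, lands at row 5
Move 9: X drops in col 4, lands at row 2
Move 10: O drops in col 2, lands at row 5
Move 11: X drops in col 1, lands at row 4
Move 12: O drops in col 1, lands at row 3

Answer: .....
.....
....X
.O..X
OX.OO
XOOXX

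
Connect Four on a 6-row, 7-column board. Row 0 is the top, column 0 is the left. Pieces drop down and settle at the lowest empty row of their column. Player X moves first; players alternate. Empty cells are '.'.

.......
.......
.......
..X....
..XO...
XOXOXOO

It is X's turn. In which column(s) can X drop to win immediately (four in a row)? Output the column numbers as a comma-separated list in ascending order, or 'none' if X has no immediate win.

col 0: drop X → no win
col 1: drop X → no win
col 2: drop X → WIN!
col 3: drop X → no win
col 4: drop X → no win
col 5: drop X → no win
col 6: drop X → no win

Answer: 2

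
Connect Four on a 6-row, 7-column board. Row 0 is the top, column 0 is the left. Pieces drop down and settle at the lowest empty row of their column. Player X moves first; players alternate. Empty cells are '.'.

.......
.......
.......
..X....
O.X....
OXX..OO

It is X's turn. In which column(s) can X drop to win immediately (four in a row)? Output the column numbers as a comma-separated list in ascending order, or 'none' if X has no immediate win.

Answer: 2

Derivation:
col 0: drop X → no win
col 1: drop X → no win
col 2: drop X → WIN!
col 3: drop X → no win
col 4: drop X → no win
col 5: drop X → no win
col 6: drop X → no win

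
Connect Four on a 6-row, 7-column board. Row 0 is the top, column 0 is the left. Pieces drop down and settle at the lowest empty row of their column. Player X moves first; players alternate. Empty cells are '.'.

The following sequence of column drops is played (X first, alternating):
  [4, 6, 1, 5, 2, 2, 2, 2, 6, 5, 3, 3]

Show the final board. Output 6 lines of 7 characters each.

Answer: .......
.......
..O....
..X....
..OO.OX
.XXXXOO

Derivation:
Move 1: X drops in col 4, lands at row 5
Move 2: O drops in col 6, lands at row 5
Move 3: X drops in col 1, lands at row 5
Move 4: O drops in col 5, lands at row 5
Move 5: X drops in col 2, lands at row 5
Move 6: O drops in col 2, lands at row 4
Move 7: X drops in col 2, lands at row 3
Move 8: O drops in col 2, lands at row 2
Move 9: X drops in col 6, lands at row 4
Move 10: O drops in col 5, lands at row 4
Move 11: X drops in col 3, lands at row 5
Move 12: O drops in col 3, lands at row 4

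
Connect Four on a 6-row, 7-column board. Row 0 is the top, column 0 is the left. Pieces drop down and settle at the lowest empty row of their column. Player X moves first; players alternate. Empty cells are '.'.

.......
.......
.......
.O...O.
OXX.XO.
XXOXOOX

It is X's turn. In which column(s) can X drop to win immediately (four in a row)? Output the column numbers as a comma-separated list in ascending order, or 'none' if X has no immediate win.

col 0: drop X → no win
col 1: drop X → no win
col 2: drop X → no win
col 3: drop X → WIN!
col 4: drop X → no win
col 5: drop X → no win
col 6: drop X → no win

Answer: 3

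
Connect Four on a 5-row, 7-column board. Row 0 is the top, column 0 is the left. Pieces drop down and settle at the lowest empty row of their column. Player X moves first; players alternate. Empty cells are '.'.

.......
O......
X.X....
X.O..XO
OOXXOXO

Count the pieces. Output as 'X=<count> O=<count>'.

X=7 O=7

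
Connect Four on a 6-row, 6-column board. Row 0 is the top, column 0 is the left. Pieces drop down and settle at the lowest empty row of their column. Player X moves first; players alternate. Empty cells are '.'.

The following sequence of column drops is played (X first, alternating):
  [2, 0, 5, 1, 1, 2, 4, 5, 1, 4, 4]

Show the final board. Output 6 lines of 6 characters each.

Move 1: X drops in col 2, lands at row 5
Move 2: O drops in col 0, lands at row 5
Move 3: X drops in col 5, lands at row 5
Move 4: O drops in col 1, lands at row 5
Move 5: X drops in col 1, lands at row 4
Move 6: O drops in col 2, lands at row 4
Move 7: X drops in col 4, lands at row 5
Move 8: O drops in col 5, lands at row 4
Move 9: X drops in col 1, lands at row 3
Move 10: O drops in col 4, lands at row 4
Move 11: X drops in col 4, lands at row 3

Answer: ......
......
......
.X..X.
.XO.OO
OOX.XX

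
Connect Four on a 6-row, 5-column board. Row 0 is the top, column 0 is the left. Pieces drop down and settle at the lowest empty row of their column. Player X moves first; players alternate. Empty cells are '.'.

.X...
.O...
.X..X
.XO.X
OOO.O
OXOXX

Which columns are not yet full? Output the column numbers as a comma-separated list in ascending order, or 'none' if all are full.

Answer: 0,2,3,4

Derivation:
col 0: top cell = '.' → open
col 1: top cell = 'X' → FULL
col 2: top cell = '.' → open
col 3: top cell = '.' → open
col 4: top cell = '.' → open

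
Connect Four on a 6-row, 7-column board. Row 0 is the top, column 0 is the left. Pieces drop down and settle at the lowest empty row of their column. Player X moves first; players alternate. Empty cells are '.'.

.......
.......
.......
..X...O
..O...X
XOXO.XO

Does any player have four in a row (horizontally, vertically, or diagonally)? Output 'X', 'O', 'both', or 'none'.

none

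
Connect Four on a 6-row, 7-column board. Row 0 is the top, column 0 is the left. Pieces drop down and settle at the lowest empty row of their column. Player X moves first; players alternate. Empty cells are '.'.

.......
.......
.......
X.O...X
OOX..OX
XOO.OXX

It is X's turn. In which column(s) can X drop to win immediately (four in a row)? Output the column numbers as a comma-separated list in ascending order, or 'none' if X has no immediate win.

Answer: 6

Derivation:
col 0: drop X → no win
col 1: drop X → no win
col 2: drop X → no win
col 3: drop X → no win
col 4: drop X → no win
col 5: drop X → no win
col 6: drop X → WIN!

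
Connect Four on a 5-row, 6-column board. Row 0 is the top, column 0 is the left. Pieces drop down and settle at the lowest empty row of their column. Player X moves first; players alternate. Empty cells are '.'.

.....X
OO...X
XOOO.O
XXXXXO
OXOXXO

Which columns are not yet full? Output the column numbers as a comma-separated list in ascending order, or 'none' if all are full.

Answer: 0,1,2,3,4

Derivation:
col 0: top cell = '.' → open
col 1: top cell = '.' → open
col 2: top cell = '.' → open
col 3: top cell = '.' → open
col 4: top cell = '.' → open
col 5: top cell = 'X' → FULL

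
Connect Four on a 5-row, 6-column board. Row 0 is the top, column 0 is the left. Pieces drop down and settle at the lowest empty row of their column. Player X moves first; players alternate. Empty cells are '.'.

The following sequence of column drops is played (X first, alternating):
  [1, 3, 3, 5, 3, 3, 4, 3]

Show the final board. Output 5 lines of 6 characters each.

Answer: ...O..
...O..
...X..
...X..
.X.OXO

Derivation:
Move 1: X drops in col 1, lands at row 4
Move 2: O drops in col 3, lands at row 4
Move 3: X drops in col 3, lands at row 3
Move 4: O drops in col 5, lands at row 4
Move 5: X drops in col 3, lands at row 2
Move 6: O drops in col 3, lands at row 1
Move 7: X drops in col 4, lands at row 4
Move 8: O drops in col 3, lands at row 0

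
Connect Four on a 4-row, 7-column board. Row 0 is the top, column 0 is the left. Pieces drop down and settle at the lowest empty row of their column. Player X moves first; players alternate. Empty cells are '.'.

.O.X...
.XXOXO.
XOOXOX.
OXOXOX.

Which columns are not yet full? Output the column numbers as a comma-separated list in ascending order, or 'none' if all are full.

col 0: top cell = '.' → open
col 1: top cell = 'O' → FULL
col 2: top cell = '.' → open
col 3: top cell = 'X' → FULL
col 4: top cell = '.' → open
col 5: top cell = '.' → open
col 6: top cell = '.' → open

Answer: 0,2,4,5,6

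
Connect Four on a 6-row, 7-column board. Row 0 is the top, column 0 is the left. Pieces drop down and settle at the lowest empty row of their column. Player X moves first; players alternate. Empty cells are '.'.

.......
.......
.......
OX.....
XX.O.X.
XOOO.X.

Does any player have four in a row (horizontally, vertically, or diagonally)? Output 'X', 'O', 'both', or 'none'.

none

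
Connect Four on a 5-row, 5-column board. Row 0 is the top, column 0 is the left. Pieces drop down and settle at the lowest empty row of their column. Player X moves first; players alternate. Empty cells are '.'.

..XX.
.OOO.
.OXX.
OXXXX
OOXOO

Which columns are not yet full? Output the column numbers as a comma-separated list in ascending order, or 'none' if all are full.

Answer: 0,1,4

Derivation:
col 0: top cell = '.' → open
col 1: top cell = '.' → open
col 2: top cell = 'X' → FULL
col 3: top cell = 'X' → FULL
col 4: top cell = '.' → open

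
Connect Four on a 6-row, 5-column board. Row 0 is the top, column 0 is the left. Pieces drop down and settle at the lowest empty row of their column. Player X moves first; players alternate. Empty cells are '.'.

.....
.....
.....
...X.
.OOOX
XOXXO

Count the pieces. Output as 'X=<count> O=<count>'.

X=5 O=5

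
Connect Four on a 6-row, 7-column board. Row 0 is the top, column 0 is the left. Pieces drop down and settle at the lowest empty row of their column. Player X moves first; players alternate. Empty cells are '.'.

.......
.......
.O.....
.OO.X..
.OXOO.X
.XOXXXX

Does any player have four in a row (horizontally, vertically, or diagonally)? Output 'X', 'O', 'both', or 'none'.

X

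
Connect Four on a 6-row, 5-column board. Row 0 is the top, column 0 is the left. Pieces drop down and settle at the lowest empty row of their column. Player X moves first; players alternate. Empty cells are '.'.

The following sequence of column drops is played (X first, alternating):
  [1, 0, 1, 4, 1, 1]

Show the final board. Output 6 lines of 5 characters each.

Answer: .....
.....
.O...
.X...
.X...
OX..O

Derivation:
Move 1: X drops in col 1, lands at row 5
Move 2: O drops in col 0, lands at row 5
Move 3: X drops in col 1, lands at row 4
Move 4: O drops in col 4, lands at row 5
Move 5: X drops in col 1, lands at row 3
Move 6: O drops in col 1, lands at row 2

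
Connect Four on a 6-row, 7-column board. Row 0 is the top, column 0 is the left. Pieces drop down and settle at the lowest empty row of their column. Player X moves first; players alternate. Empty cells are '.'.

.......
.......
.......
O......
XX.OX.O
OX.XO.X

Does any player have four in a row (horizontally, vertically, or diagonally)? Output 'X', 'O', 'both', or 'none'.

none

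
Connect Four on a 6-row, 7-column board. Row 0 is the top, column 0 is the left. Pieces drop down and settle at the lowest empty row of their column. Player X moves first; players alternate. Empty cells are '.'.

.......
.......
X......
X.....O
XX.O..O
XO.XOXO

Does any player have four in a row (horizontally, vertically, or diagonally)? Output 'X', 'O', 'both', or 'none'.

X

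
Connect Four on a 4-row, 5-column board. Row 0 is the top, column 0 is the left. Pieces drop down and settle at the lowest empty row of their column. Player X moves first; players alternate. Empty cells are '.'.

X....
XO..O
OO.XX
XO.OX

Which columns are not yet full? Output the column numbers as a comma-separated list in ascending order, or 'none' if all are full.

col 0: top cell = 'X' → FULL
col 1: top cell = '.' → open
col 2: top cell = '.' → open
col 3: top cell = '.' → open
col 4: top cell = '.' → open

Answer: 1,2,3,4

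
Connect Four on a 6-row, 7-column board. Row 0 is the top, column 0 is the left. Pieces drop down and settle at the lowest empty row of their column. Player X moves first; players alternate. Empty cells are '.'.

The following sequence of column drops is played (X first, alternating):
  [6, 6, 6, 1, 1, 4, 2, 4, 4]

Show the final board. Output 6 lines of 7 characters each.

Answer: .......
.......
.......
....X.X
.X..O.O
.OX.O.X

Derivation:
Move 1: X drops in col 6, lands at row 5
Move 2: O drops in col 6, lands at row 4
Move 3: X drops in col 6, lands at row 3
Move 4: O drops in col 1, lands at row 5
Move 5: X drops in col 1, lands at row 4
Move 6: O drops in col 4, lands at row 5
Move 7: X drops in col 2, lands at row 5
Move 8: O drops in col 4, lands at row 4
Move 9: X drops in col 4, lands at row 3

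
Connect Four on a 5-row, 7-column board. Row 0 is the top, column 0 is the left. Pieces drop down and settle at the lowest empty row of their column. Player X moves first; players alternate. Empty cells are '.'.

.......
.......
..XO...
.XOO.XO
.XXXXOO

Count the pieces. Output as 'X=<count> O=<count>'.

X=7 O=6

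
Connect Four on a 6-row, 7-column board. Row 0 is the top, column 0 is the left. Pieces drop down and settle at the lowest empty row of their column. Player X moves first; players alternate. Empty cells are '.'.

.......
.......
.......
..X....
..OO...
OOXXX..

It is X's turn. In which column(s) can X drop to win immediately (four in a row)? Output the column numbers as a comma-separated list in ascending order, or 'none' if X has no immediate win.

Answer: 5

Derivation:
col 0: drop X → no win
col 1: drop X → no win
col 2: drop X → no win
col 3: drop X → no win
col 4: drop X → no win
col 5: drop X → WIN!
col 6: drop X → no win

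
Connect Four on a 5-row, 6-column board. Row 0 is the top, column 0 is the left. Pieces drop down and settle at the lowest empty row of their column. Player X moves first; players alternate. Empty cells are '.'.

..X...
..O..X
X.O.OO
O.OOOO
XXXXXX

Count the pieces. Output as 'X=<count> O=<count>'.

X=9 O=9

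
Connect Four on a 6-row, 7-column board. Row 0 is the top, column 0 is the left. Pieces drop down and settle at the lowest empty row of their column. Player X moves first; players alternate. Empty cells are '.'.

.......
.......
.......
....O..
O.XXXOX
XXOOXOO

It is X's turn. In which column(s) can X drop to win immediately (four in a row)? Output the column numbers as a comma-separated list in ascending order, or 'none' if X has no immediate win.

col 0: drop X → no win
col 1: drop X → WIN!
col 2: drop X → no win
col 3: drop X → no win
col 4: drop X → no win
col 5: drop X → no win
col 6: drop X → no win

Answer: 1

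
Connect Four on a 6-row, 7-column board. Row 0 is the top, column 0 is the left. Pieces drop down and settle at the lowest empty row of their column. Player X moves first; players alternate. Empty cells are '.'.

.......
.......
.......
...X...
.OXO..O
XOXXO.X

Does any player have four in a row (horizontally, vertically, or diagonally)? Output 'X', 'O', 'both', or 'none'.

none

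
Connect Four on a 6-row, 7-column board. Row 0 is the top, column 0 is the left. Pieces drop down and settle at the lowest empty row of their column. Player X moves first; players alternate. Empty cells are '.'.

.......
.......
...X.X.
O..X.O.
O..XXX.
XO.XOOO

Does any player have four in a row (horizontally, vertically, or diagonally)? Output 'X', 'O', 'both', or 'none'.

X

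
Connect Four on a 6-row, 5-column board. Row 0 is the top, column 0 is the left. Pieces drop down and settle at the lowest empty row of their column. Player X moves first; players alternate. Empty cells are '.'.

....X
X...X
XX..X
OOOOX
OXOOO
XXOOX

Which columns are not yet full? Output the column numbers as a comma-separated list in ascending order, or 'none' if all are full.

col 0: top cell = '.' → open
col 1: top cell = '.' → open
col 2: top cell = '.' → open
col 3: top cell = '.' → open
col 4: top cell = 'X' → FULL

Answer: 0,1,2,3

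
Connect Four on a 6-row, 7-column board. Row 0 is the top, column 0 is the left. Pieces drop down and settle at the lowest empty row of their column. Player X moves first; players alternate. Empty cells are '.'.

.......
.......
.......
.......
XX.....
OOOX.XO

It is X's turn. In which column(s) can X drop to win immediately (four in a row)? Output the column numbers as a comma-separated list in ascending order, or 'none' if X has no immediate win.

col 0: drop X → no win
col 1: drop X → no win
col 2: drop X → no win
col 3: drop X → no win
col 4: drop X → no win
col 5: drop X → no win
col 6: drop X → no win

Answer: none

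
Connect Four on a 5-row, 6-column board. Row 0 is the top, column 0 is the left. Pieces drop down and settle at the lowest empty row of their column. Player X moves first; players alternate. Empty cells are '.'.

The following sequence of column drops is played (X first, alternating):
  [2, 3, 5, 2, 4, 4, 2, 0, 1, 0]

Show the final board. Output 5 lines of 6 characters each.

Move 1: X drops in col 2, lands at row 4
Move 2: O drops in col 3, lands at row 4
Move 3: X drops in col 5, lands at row 4
Move 4: O drops in col 2, lands at row 3
Move 5: X drops in col 4, lands at row 4
Move 6: O drops in col 4, lands at row 3
Move 7: X drops in col 2, lands at row 2
Move 8: O drops in col 0, lands at row 4
Move 9: X drops in col 1, lands at row 4
Move 10: O drops in col 0, lands at row 3

Answer: ......
......
..X...
O.O.O.
OXXOXX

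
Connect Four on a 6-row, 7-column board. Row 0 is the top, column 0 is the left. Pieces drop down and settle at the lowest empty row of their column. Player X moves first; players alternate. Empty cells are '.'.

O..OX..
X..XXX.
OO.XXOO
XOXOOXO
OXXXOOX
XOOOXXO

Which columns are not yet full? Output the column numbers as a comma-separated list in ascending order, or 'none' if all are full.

Answer: 1,2,5,6

Derivation:
col 0: top cell = 'O' → FULL
col 1: top cell = '.' → open
col 2: top cell = '.' → open
col 3: top cell = 'O' → FULL
col 4: top cell = 'X' → FULL
col 5: top cell = '.' → open
col 6: top cell = '.' → open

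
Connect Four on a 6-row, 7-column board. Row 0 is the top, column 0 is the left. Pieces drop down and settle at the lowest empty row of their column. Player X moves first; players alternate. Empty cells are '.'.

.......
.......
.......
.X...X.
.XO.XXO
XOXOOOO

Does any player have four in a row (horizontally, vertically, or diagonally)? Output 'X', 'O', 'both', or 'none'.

O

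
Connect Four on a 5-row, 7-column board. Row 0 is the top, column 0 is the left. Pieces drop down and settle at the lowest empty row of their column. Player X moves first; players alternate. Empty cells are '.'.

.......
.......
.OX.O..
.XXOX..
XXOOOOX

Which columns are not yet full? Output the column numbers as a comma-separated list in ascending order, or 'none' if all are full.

Answer: 0,1,2,3,4,5,6

Derivation:
col 0: top cell = '.' → open
col 1: top cell = '.' → open
col 2: top cell = '.' → open
col 3: top cell = '.' → open
col 4: top cell = '.' → open
col 5: top cell = '.' → open
col 6: top cell = '.' → open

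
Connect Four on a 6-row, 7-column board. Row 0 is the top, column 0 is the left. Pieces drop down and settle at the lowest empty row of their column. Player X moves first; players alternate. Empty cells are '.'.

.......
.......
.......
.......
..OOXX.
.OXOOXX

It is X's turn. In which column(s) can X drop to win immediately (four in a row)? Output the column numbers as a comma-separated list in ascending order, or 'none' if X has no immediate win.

col 0: drop X → no win
col 1: drop X → no win
col 2: drop X → no win
col 3: drop X → no win
col 4: drop X → no win
col 5: drop X → no win
col 6: drop X → no win

Answer: none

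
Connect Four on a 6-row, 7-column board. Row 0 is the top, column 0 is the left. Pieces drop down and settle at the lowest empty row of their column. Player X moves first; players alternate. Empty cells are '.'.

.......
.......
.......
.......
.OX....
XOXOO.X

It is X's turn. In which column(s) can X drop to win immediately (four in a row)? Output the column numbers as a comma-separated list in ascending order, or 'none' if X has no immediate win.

Answer: none

Derivation:
col 0: drop X → no win
col 1: drop X → no win
col 2: drop X → no win
col 3: drop X → no win
col 4: drop X → no win
col 5: drop X → no win
col 6: drop X → no win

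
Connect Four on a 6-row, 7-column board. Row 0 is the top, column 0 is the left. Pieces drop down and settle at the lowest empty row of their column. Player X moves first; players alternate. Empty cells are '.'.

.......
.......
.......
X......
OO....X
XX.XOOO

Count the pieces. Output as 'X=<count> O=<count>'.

X=5 O=5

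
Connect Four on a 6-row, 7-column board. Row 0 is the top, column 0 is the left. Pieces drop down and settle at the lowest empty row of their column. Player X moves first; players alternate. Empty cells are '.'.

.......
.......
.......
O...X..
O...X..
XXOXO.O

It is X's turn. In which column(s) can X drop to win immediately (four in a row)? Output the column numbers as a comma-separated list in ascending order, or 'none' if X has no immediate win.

col 0: drop X → no win
col 1: drop X → no win
col 2: drop X → no win
col 3: drop X → no win
col 4: drop X → no win
col 5: drop X → no win
col 6: drop X → no win

Answer: none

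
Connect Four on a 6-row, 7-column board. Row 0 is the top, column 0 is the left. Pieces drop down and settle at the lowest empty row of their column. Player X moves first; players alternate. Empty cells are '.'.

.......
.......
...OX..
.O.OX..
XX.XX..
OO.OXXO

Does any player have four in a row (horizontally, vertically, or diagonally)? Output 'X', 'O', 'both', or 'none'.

X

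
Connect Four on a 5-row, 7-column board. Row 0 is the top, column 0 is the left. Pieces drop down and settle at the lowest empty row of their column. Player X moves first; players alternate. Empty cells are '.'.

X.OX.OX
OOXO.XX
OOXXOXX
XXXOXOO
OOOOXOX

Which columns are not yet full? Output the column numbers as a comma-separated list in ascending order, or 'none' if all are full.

col 0: top cell = 'X' → FULL
col 1: top cell = '.' → open
col 2: top cell = 'O' → FULL
col 3: top cell = 'X' → FULL
col 4: top cell = '.' → open
col 5: top cell = 'O' → FULL
col 6: top cell = 'X' → FULL

Answer: 1,4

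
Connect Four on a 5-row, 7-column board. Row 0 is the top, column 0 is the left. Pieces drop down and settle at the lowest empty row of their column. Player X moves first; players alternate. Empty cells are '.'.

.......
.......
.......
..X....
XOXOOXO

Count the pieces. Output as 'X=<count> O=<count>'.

X=4 O=4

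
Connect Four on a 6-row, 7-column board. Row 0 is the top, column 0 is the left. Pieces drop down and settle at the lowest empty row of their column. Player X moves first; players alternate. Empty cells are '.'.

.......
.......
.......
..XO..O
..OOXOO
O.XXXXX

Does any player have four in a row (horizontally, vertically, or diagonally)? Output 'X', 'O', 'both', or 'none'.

X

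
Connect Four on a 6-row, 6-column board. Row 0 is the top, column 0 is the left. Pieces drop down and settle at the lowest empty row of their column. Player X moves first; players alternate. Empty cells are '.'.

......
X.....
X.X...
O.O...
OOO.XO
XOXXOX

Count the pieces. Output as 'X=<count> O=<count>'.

X=8 O=8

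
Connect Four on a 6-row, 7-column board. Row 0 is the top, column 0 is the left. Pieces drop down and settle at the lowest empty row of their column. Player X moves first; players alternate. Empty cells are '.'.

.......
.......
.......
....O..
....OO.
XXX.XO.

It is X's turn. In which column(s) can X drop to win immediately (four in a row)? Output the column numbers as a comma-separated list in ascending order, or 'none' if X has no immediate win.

col 0: drop X → no win
col 1: drop X → no win
col 2: drop X → no win
col 3: drop X → WIN!
col 4: drop X → no win
col 5: drop X → no win
col 6: drop X → no win

Answer: 3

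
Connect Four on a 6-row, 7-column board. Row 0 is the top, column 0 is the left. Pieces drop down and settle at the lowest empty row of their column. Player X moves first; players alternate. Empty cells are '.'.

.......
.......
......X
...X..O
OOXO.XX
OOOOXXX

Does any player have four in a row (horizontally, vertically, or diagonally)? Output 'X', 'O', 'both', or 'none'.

O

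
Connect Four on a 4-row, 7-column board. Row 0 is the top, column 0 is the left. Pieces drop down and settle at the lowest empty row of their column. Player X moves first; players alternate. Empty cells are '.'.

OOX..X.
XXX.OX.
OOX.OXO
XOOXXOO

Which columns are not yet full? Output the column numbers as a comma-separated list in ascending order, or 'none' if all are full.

Answer: 3,4,6

Derivation:
col 0: top cell = 'O' → FULL
col 1: top cell = 'O' → FULL
col 2: top cell = 'X' → FULL
col 3: top cell = '.' → open
col 4: top cell = '.' → open
col 5: top cell = 'X' → FULL
col 6: top cell = '.' → open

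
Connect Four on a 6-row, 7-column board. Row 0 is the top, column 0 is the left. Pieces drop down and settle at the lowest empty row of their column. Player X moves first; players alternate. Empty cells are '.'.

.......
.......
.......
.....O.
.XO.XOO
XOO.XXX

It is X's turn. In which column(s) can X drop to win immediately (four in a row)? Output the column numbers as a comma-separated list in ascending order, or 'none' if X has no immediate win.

col 0: drop X → no win
col 1: drop X → no win
col 2: drop X → no win
col 3: drop X → WIN!
col 4: drop X → no win
col 5: drop X → no win
col 6: drop X → no win

Answer: 3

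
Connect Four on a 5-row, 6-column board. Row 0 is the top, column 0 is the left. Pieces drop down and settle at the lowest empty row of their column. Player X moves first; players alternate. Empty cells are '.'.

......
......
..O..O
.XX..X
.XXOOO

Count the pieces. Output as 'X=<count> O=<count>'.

X=5 O=5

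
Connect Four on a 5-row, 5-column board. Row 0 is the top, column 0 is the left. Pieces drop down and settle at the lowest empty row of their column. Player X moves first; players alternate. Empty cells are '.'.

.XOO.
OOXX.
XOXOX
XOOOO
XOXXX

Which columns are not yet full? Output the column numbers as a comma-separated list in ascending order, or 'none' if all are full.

col 0: top cell = '.' → open
col 1: top cell = 'X' → FULL
col 2: top cell = 'O' → FULL
col 3: top cell = 'O' → FULL
col 4: top cell = '.' → open

Answer: 0,4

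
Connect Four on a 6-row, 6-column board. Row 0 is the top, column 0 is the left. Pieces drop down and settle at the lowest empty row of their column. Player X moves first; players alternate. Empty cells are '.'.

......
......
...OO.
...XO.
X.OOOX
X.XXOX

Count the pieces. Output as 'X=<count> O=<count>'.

X=7 O=7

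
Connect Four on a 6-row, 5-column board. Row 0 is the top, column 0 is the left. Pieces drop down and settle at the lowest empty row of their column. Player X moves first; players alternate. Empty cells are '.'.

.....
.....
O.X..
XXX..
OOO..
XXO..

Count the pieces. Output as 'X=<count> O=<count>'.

X=6 O=5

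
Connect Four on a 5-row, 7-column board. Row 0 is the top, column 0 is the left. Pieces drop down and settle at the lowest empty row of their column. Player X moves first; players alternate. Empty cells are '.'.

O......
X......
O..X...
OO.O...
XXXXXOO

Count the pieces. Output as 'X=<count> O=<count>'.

X=7 O=7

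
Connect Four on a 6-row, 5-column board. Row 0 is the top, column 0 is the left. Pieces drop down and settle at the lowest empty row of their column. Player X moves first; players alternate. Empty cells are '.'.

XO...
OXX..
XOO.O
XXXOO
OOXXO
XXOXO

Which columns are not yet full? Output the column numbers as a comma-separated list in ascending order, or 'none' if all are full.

Answer: 2,3,4

Derivation:
col 0: top cell = 'X' → FULL
col 1: top cell = 'O' → FULL
col 2: top cell = '.' → open
col 3: top cell = '.' → open
col 4: top cell = '.' → open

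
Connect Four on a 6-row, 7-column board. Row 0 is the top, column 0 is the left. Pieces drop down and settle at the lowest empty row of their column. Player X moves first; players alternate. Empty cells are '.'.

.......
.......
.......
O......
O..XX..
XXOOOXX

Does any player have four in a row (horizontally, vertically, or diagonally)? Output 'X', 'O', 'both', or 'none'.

none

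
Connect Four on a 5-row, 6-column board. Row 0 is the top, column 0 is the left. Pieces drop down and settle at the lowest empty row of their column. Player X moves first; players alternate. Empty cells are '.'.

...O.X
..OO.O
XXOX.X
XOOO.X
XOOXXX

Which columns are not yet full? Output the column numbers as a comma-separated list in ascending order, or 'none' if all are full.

Answer: 0,1,2,4

Derivation:
col 0: top cell = '.' → open
col 1: top cell = '.' → open
col 2: top cell = '.' → open
col 3: top cell = 'O' → FULL
col 4: top cell = '.' → open
col 5: top cell = 'X' → FULL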